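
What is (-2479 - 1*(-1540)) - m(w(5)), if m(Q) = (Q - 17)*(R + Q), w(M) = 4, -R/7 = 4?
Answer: -1251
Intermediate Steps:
R = -28 (R = -7*4 = -28)
m(Q) = (-28 + Q)*(-17 + Q) (m(Q) = (Q - 17)*(-28 + Q) = (-17 + Q)*(-28 + Q) = (-28 + Q)*(-17 + Q))
(-2479 - 1*(-1540)) - m(w(5)) = (-2479 - 1*(-1540)) - (476 + 4² - 45*4) = (-2479 + 1540) - (476 + 16 - 180) = -939 - 1*312 = -939 - 312 = -1251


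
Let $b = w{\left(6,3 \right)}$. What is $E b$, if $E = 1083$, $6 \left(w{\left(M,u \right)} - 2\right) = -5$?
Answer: $\frac{2527}{2} \approx 1263.5$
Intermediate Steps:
$w{\left(M,u \right)} = \frac{7}{6}$ ($w{\left(M,u \right)} = 2 + \frac{1}{6} \left(-5\right) = 2 - \frac{5}{6} = \frac{7}{6}$)
$b = \frac{7}{6} \approx 1.1667$
$E b = 1083 \cdot \frac{7}{6} = \frac{2527}{2}$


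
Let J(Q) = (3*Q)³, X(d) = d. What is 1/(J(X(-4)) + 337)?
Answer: -1/1391 ≈ -0.00071891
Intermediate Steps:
J(Q) = 27*Q³
1/(J(X(-4)) + 337) = 1/(27*(-4)³ + 337) = 1/(27*(-64) + 337) = 1/(-1728 + 337) = 1/(-1391) = -1/1391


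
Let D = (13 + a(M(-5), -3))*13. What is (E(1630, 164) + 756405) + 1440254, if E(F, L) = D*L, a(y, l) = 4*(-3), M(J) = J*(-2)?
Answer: 2198791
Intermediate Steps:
M(J) = -2*J
a(y, l) = -12
D = 13 (D = (13 - 12)*13 = 1*13 = 13)
E(F, L) = 13*L
(E(1630, 164) + 756405) + 1440254 = (13*164 + 756405) + 1440254 = (2132 + 756405) + 1440254 = 758537 + 1440254 = 2198791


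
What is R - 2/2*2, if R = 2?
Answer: 0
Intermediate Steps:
R - 2/2*2 = 2 - 2/2*2 = 2 - 2*½*2 = 2 - 1*2 = 2 - 2 = 0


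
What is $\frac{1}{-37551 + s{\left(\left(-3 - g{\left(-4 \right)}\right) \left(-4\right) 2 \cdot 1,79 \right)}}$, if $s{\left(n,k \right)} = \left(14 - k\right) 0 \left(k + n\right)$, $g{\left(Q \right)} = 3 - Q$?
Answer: $- \frac{1}{37551} \approx -2.663 \cdot 10^{-5}$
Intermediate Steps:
$s{\left(n,k \right)} = 0$ ($s{\left(n,k \right)} = \left(14 - k\right) 0 = 0$)
$\frac{1}{-37551 + s{\left(\left(-3 - g{\left(-4 \right)}\right) \left(-4\right) 2 \cdot 1,79 \right)}} = \frac{1}{-37551 + 0} = \frac{1}{-37551} = - \frac{1}{37551}$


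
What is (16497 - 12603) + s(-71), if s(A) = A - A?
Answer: 3894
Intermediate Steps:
s(A) = 0
(16497 - 12603) + s(-71) = (16497 - 12603) + 0 = 3894 + 0 = 3894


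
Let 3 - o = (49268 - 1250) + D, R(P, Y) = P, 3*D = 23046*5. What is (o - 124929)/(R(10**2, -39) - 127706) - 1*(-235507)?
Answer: 15026158798/63803 ≈ 2.3551e+5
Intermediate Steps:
D = 38410 (D = (23046*5)/3 = (1/3)*115230 = 38410)
o = -86425 (o = 3 - ((49268 - 1250) + 38410) = 3 - (48018 + 38410) = 3 - 1*86428 = 3 - 86428 = -86425)
(o - 124929)/(R(10**2, -39) - 127706) - 1*(-235507) = (-86425 - 124929)/(10**2 - 127706) - 1*(-235507) = -211354/(100 - 127706) + 235507 = -211354/(-127606) + 235507 = -211354*(-1/127606) + 235507 = 105677/63803 + 235507 = 15026158798/63803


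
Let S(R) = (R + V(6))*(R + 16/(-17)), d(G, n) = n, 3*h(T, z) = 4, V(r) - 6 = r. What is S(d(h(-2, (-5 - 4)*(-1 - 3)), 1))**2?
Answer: 169/289 ≈ 0.58477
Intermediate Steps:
V(r) = 6 + r
h(T, z) = 4/3 (h(T, z) = (1/3)*4 = 4/3)
S(R) = (12 + R)*(-16/17 + R) (S(R) = (R + (6 + 6))*(R + 16/(-17)) = (R + 12)*(R + 16*(-1/17)) = (12 + R)*(R - 16/17) = (12 + R)*(-16/17 + R))
S(d(h(-2, (-5 - 4)*(-1 - 3)), 1))**2 = (-192/17 + 1**2 + (188/17)*1)**2 = (-192/17 + 1 + 188/17)**2 = (13/17)**2 = 169/289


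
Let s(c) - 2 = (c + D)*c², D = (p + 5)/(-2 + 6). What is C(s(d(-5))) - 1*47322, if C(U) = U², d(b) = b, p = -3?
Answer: -140447/4 ≈ -35112.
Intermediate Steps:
D = ½ (D = (-3 + 5)/(-2 + 6) = 2/4 = 2*(¼) = ½ ≈ 0.50000)
s(c) = 2 + c²*(½ + c) (s(c) = 2 + (c + ½)*c² = 2 + (½ + c)*c² = 2 + c²*(½ + c))
C(s(d(-5))) - 1*47322 = (2 + (-5)³ + (½)*(-5)²)² - 1*47322 = (2 - 125 + (½)*25)² - 47322 = (2 - 125 + 25/2)² - 47322 = (-221/2)² - 47322 = 48841/4 - 47322 = -140447/4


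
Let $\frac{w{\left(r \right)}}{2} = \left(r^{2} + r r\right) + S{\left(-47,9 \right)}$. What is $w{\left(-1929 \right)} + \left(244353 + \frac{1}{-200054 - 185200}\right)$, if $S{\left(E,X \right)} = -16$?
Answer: $\frac{5828309360189}{385254} \approx 1.5128 \cdot 10^{7}$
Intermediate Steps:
$w{\left(r \right)} = -32 + 4 r^{2}$ ($w{\left(r \right)} = 2 \left(\left(r^{2} + r r\right) - 16\right) = 2 \left(\left(r^{2} + r^{2}\right) - 16\right) = 2 \left(2 r^{2} - 16\right) = 2 \left(-16 + 2 r^{2}\right) = -32 + 4 r^{2}$)
$w{\left(-1929 \right)} + \left(244353 + \frac{1}{-200054 - 185200}\right) = \left(-32 + 4 \left(-1929\right)^{2}\right) + \left(244353 + \frac{1}{-200054 - 185200}\right) = \left(-32 + 4 \cdot 3721041\right) + \left(244353 + \frac{1}{-200054 - 185200}\right) = \left(-32 + 14884164\right) + \left(244353 + \frac{1}{-385254}\right) = 14884132 + \left(244353 - \frac{1}{385254}\right) = 14884132 + \frac{94137970661}{385254} = \frac{5828309360189}{385254}$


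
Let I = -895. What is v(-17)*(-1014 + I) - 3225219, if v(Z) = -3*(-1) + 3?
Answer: -3236673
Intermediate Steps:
v(Z) = 6 (v(Z) = 3 + 3 = 6)
v(-17)*(-1014 + I) - 3225219 = 6*(-1014 - 895) - 3225219 = 6*(-1909) - 3225219 = -11454 - 3225219 = -3236673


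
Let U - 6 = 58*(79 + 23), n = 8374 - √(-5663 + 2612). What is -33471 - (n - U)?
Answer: -35923 + 3*I*√339 ≈ -35923.0 + 55.236*I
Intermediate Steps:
n = 8374 - 3*I*√339 (n = 8374 - √(-3051) = 8374 - 3*I*√339 ≈ 8374.0 - 55.236*I)
U = 5922 (U = 6 + 58*(79 + 23) = 6 + 58*102 = 6 + 5916 = 5922)
-33471 - (n - U) = -33471 - ((8374 - 3*I*√339) - 1*5922) = -33471 - ((8374 - 3*I*√339) - 5922) = -33471 - (2452 - 3*I*√339) = -33471 + (-2452 + 3*I*√339) = -35923 + 3*I*√339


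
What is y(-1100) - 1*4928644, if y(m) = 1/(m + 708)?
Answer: -1932028449/392 ≈ -4.9286e+6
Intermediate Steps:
y(m) = 1/(708 + m)
y(-1100) - 1*4928644 = 1/(708 - 1100) - 1*4928644 = 1/(-392) - 4928644 = -1/392 - 4928644 = -1932028449/392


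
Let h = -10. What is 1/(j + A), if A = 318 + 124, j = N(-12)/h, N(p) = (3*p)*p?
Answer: 5/1994 ≈ 0.0025075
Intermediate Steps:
N(p) = 3*p²
j = -216/5 (j = (3*(-12)²)/(-10) = (3*144)*(-⅒) = 432*(-⅒) = -216/5 ≈ -43.200)
A = 442
1/(j + A) = 1/(-216/5 + 442) = 1/(1994/5) = 5/1994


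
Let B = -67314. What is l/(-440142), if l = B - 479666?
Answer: 273490/220071 ≈ 1.2427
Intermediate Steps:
l = -546980 (l = -67314 - 479666 = -546980)
l/(-440142) = -546980/(-440142) = -546980*(-1/440142) = 273490/220071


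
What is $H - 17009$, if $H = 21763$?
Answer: $4754$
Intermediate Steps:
$H - 17009 = 21763 - 17009 = 4754$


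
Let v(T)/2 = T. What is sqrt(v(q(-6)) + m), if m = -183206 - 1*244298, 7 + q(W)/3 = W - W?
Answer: I*sqrt(427546) ≈ 653.87*I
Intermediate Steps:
q(W) = -21 (q(W) = -21 + 3*(W - W) = -21 + 3*0 = -21 + 0 = -21)
v(T) = 2*T
m = -427504 (m = -183206 - 244298 = -427504)
sqrt(v(q(-6)) + m) = sqrt(2*(-21) - 427504) = sqrt(-42 - 427504) = sqrt(-427546) = I*sqrt(427546)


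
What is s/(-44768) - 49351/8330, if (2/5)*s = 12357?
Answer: -145098829/21936320 ≈ -6.6145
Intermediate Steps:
s = 61785/2 (s = (5/2)*12357 = 61785/2 ≈ 30893.)
s/(-44768) - 49351/8330 = (61785/2)/(-44768) - 49351/8330 = (61785/2)*(-1/44768) - 49351*1/8330 = -61785/89536 - 2903/490 = -145098829/21936320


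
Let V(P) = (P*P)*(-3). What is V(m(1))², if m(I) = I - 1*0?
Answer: 9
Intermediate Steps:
m(I) = I (m(I) = I + 0 = I)
V(P) = -3*P² (V(P) = P²*(-3) = -3*P²)
V(m(1))² = (-3*1²)² = (-3*1)² = (-3)² = 9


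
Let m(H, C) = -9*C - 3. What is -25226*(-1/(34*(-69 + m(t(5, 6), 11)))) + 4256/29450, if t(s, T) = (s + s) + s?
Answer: -9449491/2252925 ≈ -4.1943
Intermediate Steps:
t(s, T) = 3*s (t(s, T) = 2*s + s = 3*s)
m(H, C) = -3 - 9*C
-25226*(-1/(34*(-69 + m(t(5, 6), 11)))) + 4256/29450 = -25226*(-1/(34*(-69 + (-3 - 9*11)))) + 4256/29450 = -25226*(-1/(34*(-69 + (-3 - 99)))) + 4256*(1/29450) = -25226*(-1/(34*(-69 - 102))) + 112/775 = -25226/((-171*(-34))) + 112/775 = -25226/5814 + 112/775 = -25226*1/5814 + 112/775 = -12613/2907 + 112/775 = -9449491/2252925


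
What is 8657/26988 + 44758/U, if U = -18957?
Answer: -115979795/56845724 ≈ -2.0403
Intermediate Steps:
8657/26988 + 44758/U = 8657/26988 + 44758/(-18957) = 8657*(1/26988) + 44758*(-1/18957) = 8657/26988 - 44758/18957 = -115979795/56845724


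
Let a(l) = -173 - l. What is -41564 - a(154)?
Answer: -41237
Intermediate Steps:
-41564 - a(154) = -41564 - (-173 - 1*154) = -41564 - (-173 - 154) = -41564 - 1*(-327) = -41564 + 327 = -41237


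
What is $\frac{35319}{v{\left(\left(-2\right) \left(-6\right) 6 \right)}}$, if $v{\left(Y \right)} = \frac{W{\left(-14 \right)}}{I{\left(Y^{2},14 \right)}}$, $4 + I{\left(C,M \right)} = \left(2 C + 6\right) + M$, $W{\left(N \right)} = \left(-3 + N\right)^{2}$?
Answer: $\frac{366752496}{289} \approx 1.269 \cdot 10^{6}$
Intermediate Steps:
$I{\left(C,M \right)} = 2 + M + 2 C$ ($I{\left(C,M \right)} = -4 + \left(\left(2 C + 6\right) + M\right) = -4 + \left(\left(6 + 2 C\right) + M\right) = -4 + \left(6 + M + 2 C\right) = 2 + M + 2 C$)
$v{\left(Y \right)} = \frac{289}{16 + 2 Y^{2}}$ ($v{\left(Y \right)} = \frac{\left(-3 - 14\right)^{2}}{2 + 14 + 2 Y^{2}} = \frac{\left(-17\right)^{2}}{16 + 2 Y^{2}} = \frac{289}{16 + 2 Y^{2}}$)
$\frac{35319}{v{\left(\left(-2\right) \left(-6\right) 6 \right)}} = \frac{35319}{\frac{289}{2} \frac{1}{8 + \left(\left(-2\right) \left(-6\right) 6\right)^{2}}} = \frac{35319}{\frac{289}{2} \frac{1}{8 + \left(12 \cdot 6\right)^{2}}} = \frac{35319}{\frac{289}{2} \frac{1}{8 + 72^{2}}} = \frac{35319}{\frac{289}{2} \frac{1}{8 + 5184}} = \frac{35319}{\frac{289}{2} \cdot \frac{1}{5192}} = \frac{35319}{\frac{289}{10384}} = 35319 \cdot \frac{10384}{289} = \frac{366752496}{289}$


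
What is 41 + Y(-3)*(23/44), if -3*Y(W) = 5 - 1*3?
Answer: 2683/66 ≈ 40.651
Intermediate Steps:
Y(W) = -⅔ (Y(W) = -(5 - 1*3)/3 = -(5 - 3)/3 = -⅓*2 = -⅔)
41 + Y(-3)*(23/44) = 41 - 46/(3*44) = 41 - ⅔*23/44 = 41 - 23/66 = 2683/66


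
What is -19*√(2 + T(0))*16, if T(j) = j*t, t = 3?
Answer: -304*√2 ≈ -429.92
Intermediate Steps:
T(j) = 3*j (T(j) = j*3 = 3*j)
-19*√(2 + T(0))*16 = -19*√(2 + 3*0)*16 = -19*√(2 + 0)*16 = -19*√2*16 = -304*√2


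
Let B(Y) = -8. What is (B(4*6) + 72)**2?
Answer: 4096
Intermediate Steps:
(B(4*6) + 72)**2 = (-8 + 72)**2 = 64**2 = 4096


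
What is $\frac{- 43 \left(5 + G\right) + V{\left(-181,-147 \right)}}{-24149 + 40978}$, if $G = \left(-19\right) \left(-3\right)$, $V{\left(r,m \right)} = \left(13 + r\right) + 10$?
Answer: $- \frac{2824}{16829} \approx -0.16781$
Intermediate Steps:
$V{\left(r,m \right)} = 23 + r$
$G = 57$
$\frac{- 43 \left(5 + G\right) + V{\left(-181,-147 \right)}}{-24149 + 40978} = \frac{- 43 \left(5 + 57\right) + \left(23 - 181\right)}{-24149 + 40978} = \frac{\left(-43\right) 62 - 158}{16829} = \left(-2666 - 158\right) \frac{1}{16829} = \left(-2824\right) \frac{1}{16829} = - \frac{2824}{16829}$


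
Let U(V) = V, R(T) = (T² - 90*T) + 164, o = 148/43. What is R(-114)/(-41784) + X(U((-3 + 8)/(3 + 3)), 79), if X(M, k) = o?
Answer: 1294243/449178 ≈ 2.8814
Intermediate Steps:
o = 148/43 (o = 148*(1/43) = 148/43 ≈ 3.4419)
R(T) = 164 + T² - 90*T
X(M, k) = 148/43
R(-114)/(-41784) + X(U((-3 + 8)/(3 + 3)), 79) = (164 + (-114)² - 90*(-114))/(-41784) + 148/43 = (164 + 12996 + 10260)*(-1/41784) + 148/43 = 23420*(-1/41784) + 148/43 = -5855/10446 + 148/43 = 1294243/449178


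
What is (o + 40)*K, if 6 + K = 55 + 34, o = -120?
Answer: -6640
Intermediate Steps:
K = 83 (K = -6 + (55 + 34) = -6 + 89 = 83)
(o + 40)*K = (-120 + 40)*83 = -80*83 = -6640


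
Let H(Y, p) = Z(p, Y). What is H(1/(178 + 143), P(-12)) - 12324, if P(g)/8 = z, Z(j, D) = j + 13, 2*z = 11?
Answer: -12267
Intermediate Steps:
z = 11/2 (z = (½)*11 = 11/2 ≈ 5.5000)
Z(j, D) = 13 + j
P(g) = 44 (P(g) = 8*(11/2) = 44)
H(Y, p) = 13 + p
H(1/(178 + 143), P(-12)) - 12324 = (13 + 44) - 12324 = 57 - 12324 = -12267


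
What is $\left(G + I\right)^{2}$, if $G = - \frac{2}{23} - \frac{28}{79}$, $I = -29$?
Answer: $\frac{2861715025}{3301489} \approx 866.79$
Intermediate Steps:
$G = - \frac{802}{1817}$ ($G = \left(-2\right) \frac{1}{23} - \frac{28}{79} = - \frac{2}{23} - \frac{28}{79} = - \frac{802}{1817} \approx -0.44139$)
$\left(G + I\right)^{2} = \left(- \frac{802}{1817} - 29\right)^{2} = \left(- \frac{53495}{1817}\right)^{2} = \frac{2861715025}{3301489}$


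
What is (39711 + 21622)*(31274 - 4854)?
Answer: 1620417860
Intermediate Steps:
(39711 + 21622)*(31274 - 4854) = 61333*26420 = 1620417860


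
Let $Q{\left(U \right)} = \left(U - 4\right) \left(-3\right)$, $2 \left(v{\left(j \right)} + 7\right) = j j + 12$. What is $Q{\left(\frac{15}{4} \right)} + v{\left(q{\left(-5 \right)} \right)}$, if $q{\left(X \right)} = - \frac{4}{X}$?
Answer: $\frac{7}{100} \approx 0.07$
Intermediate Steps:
$v{\left(j \right)} = -1 + \frac{j^{2}}{2}$ ($v{\left(j \right)} = -7 + \frac{j j + 12}{2} = -7 + \frac{j^{2} + 12}{2} = -7 + \frac{12 + j^{2}}{2} = -7 + \left(6 + \frac{j^{2}}{2}\right) = -1 + \frac{j^{2}}{2}$)
$Q{\left(U \right)} = 12 - 3 U$ ($Q{\left(U \right)} = \left(-4 + U\right) \left(-3\right) = 12 - 3 U$)
$Q{\left(\frac{15}{4} \right)} + v{\left(q{\left(-5 \right)} \right)} = \left(12 - 3 \cdot \frac{15}{4}\right) - \left(1 - \frac{\left(- \frac{4}{-5}\right)^{2}}{2}\right) = \left(12 - 3 \cdot 15 \cdot \frac{1}{4}\right) - \left(1 - \frac{\left(\left(-4\right) \left(- \frac{1}{5}\right)\right)^{2}}{2}\right) = \left(12 - \frac{45}{4}\right) - \left(1 - \frac{\left(\frac{4}{5}\right)^{2}}{2}\right) = \left(12 - \frac{45}{4}\right) + \left(-1 + \frac{1}{2} \cdot \frac{16}{25}\right) = \frac{3}{4} + \left(-1 + \frac{8}{25}\right) = \frac{3}{4} - \frac{17}{25} = \frac{7}{100}$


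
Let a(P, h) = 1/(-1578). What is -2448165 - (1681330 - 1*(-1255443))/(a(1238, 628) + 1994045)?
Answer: -7703407989756279/3146603009 ≈ -2.4482e+6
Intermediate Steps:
a(P, h) = -1/1578
-2448165 - (1681330 - 1*(-1255443))/(a(1238, 628) + 1994045) = -2448165 - (1681330 - 1*(-1255443))/(-1/1578 + 1994045) = -2448165 - (1681330 + 1255443)/3146603009/1578 = -2448165 - 2936773*1578/3146603009 = -2448165 - 1*4634227794/3146603009 = -2448165 - 4634227794/3146603009 = -7703407989756279/3146603009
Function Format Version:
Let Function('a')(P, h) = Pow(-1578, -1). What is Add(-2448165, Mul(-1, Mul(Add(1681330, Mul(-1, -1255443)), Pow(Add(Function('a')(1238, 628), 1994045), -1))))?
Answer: Rational(-7703407989756279, 3146603009) ≈ -2.4482e+6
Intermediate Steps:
Function('a')(P, h) = Rational(-1, 1578)
Add(-2448165, Mul(-1, Mul(Add(1681330, Mul(-1, -1255443)), Pow(Add(Function('a')(1238, 628), 1994045), -1)))) = Add(-2448165, Mul(-1, Mul(Add(1681330, Mul(-1, -1255443)), Pow(Add(Rational(-1, 1578), 1994045), -1)))) = Add(-2448165, Mul(-1, Mul(Add(1681330, 1255443), Pow(Rational(3146603009, 1578), -1)))) = Add(-2448165, Mul(-1, Mul(2936773, Rational(1578, 3146603009)))) = Add(-2448165, Mul(-1, Rational(4634227794, 3146603009))) = Add(-2448165, Rational(-4634227794, 3146603009)) = Rational(-7703407989756279, 3146603009)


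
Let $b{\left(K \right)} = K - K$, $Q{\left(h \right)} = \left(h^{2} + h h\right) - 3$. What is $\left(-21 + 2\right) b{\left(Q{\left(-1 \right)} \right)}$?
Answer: $0$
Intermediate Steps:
$Q{\left(h \right)} = -3 + 2 h^{2}$ ($Q{\left(h \right)} = \left(h^{2} + h^{2}\right) - 3 = 2 h^{2} - 3 = -3 + 2 h^{2}$)
$b{\left(K \right)} = 0$
$\left(-21 + 2\right) b{\left(Q{\left(-1 \right)} \right)} = \left(-21 + 2\right) 0 = \left(-19\right) 0 = 0$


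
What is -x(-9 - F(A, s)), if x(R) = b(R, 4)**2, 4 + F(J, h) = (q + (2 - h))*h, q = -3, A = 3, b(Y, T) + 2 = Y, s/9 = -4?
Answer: -1570009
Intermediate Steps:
s = -36 (s = 9*(-4) = -36)
b(Y, T) = -2 + Y
F(J, h) = -4 + h*(-1 - h) (F(J, h) = -4 + (-3 + (2 - h))*h = -4 + (-1 - h)*h = -4 + h*(-1 - h))
x(R) = (-2 + R)**2
-x(-9 - F(A, s)) = -(-2 + (-9 - (-4 - 1*(-36) - 1*(-36)**2)))**2 = -(-2 + (-9 - (-4 + 36 - 1*1296)))**2 = -(-2 + (-9 - (-4 + 36 - 1296)))**2 = -(-2 + (-9 - 1*(-1264)))**2 = -(-2 + (-9 + 1264))**2 = -(-2 + 1255)**2 = -1*1253**2 = -1*1570009 = -1570009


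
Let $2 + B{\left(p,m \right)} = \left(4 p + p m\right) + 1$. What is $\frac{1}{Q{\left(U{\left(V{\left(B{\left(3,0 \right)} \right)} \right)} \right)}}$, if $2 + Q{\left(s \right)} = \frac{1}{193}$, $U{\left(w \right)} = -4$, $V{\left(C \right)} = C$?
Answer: $- \frac{193}{385} \approx -0.5013$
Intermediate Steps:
$B{\left(p,m \right)} = -1 + 4 p + m p$ ($B{\left(p,m \right)} = -2 + \left(\left(4 p + p m\right) + 1\right) = -2 + \left(\left(4 p + m p\right) + 1\right) = -2 + \left(1 + 4 p + m p\right) = -1 + 4 p + m p$)
$Q{\left(s \right)} = - \frac{385}{193}$ ($Q{\left(s \right)} = -2 + \frac{1}{193} = - \frac{385}{193}$)
$\frac{1}{Q{\left(U{\left(V{\left(B{\left(3,0 \right)} \right)} \right)} \right)}} = \frac{1}{- \frac{385}{193}} = - \frac{193}{385}$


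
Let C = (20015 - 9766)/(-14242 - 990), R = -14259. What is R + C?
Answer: -217203337/15232 ≈ -14260.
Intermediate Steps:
C = -10249/15232 (C = 10249/(-15232) = 10249*(-1/15232) = -10249/15232 ≈ -0.67286)
R + C = -14259 - 10249/15232 = -217203337/15232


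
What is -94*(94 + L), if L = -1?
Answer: -8742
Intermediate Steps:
-94*(94 + L) = -94*(94 - 1) = -94*93 = -8742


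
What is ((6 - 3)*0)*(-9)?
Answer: 0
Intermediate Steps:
((6 - 3)*0)*(-9) = (3*0)*(-9) = 0*(-9) = 0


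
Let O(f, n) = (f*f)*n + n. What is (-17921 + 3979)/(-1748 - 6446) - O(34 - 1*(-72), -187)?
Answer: 8609110914/4097 ≈ 2.1013e+6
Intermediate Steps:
O(f, n) = n + n*f² (O(f, n) = f²*n + n = n*f² + n = n + n*f²)
(-17921 + 3979)/(-1748 - 6446) - O(34 - 1*(-72), -187) = (-17921 + 3979)/(-1748 - 6446) - (-187)*(1 + (34 - 1*(-72))²) = -13942/(-8194) - (-187)*(1 + (34 + 72)²) = -13942*(-1/8194) - (-187)*(1 + 106²) = 6971/4097 - (-187)*(1 + 11236) = 6971/4097 - (-187)*11237 = 6971/4097 - 1*(-2101319) = 6971/4097 + 2101319 = 8609110914/4097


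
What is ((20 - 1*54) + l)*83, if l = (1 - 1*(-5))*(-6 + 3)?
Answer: -4316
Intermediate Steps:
l = -18 (l = (1 + 5)*(-3) = 6*(-3) = -18)
((20 - 1*54) + l)*83 = ((20 - 1*54) - 18)*83 = ((20 - 54) - 18)*83 = (-34 - 18)*83 = -52*83 = -4316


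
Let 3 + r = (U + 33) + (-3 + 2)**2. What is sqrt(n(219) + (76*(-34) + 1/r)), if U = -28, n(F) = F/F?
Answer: 2*I*sqrt(5811)/3 ≈ 50.82*I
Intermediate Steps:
n(F) = 1
r = 3 (r = -3 + ((-28 + 33) + (-3 + 2)**2) = -3 + (5 + (-1)**2) = -3 + (5 + 1) = -3 + 6 = 3)
sqrt(n(219) + (76*(-34) + 1/r)) = sqrt(1 + (76*(-34) + 1/3)) = sqrt(1 + (-2584 + 1/3)) = sqrt(1 - 7751/3) = sqrt(-7748/3) = 2*I*sqrt(5811)/3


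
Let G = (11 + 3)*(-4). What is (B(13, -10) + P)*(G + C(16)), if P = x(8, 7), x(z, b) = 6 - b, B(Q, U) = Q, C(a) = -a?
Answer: -864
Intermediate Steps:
G = -56 (G = 14*(-4) = -56)
P = -1 (P = 6 - 1*7 = 6 - 7 = -1)
(B(13, -10) + P)*(G + C(16)) = (13 - 1)*(-56 - 1*16) = 12*(-56 - 16) = 12*(-72) = -864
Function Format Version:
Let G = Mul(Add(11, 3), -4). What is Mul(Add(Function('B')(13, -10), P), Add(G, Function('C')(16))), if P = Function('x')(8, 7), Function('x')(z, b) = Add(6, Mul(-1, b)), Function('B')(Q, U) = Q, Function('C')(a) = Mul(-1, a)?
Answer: -864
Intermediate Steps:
G = -56 (G = Mul(14, -4) = -56)
P = -1 (P = Add(6, Mul(-1, 7)) = Add(6, -7) = -1)
Mul(Add(Function('B')(13, -10), P), Add(G, Function('C')(16))) = Mul(Add(13, -1), Add(-56, Mul(-1, 16))) = Mul(12, Add(-56, -16)) = Mul(12, -72) = -864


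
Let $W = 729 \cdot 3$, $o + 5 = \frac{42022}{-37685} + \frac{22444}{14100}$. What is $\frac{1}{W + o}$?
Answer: $\frac{26567925}{57983876947} \approx 0.00045819$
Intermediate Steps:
$o = - \frac{120175028}{26567925}$ ($o = -5 + \left(\frac{42022}{-37685} + \frac{22444}{14100}\right) = -5 + \left(42022 \left(- \frac{1}{37685}\right) + 22444 \cdot \frac{1}{14100}\right) = -5 + \left(- \frac{42022}{37685} + \frac{5611}{3525}\right) = -5 + \frac{12664597}{26567925} = - \frac{120175028}{26567925} \approx -4.5233$)
$W = 2187$
$\frac{1}{W + o} = \frac{1}{2187 - \frac{120175028}{26567925}} = \frac{1}{\frac{57983876947}{26567925}} = \frac{26567925}{57983876947}$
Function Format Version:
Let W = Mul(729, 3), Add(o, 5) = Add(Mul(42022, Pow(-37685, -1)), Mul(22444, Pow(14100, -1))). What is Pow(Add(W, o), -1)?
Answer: Rational(26567925, 57983876947) ≈ 0.00045819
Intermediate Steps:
o = Rational(-120175028, 26567925) (o = Add(-5, Add(Mul(42022, Pow(-37685, -1)), Mul(22444, Pow(14100, -1)))) = Add(-5, Add(Mul(42022, Rational(-1, 37685)), Mul(22444, Rational(1, 14100)))) = Add(-5, Add(Rational(-42022, 37685), Rational(5611, 3525))) = Add(-5, Rational(12664597, 26567925)) = Rational(-120175028, 26567925) ≈ -4.5233)
W = 2187
Pow(Add(W, o), -1) = Pow(Add(2187, Rational(-120175028, 26567925)), -1) = Pow(Rational(57983876947, 26567925), -1) = Rational(26567925, 57983876947)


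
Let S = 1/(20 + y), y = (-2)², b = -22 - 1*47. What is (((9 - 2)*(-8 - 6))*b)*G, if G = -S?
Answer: -1127/4 ≈ -281.75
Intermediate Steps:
b = -69 (b = -22 - 47 = -69)
y = 4
S = 1/24 (S = 1/(20 + 4) = 1/24 ≈ 0.041667)
G = -1/24 (G = -1*1/24 = -1/24 ≈ -0.041667)
(((9 - 2)*(-8 - 6))*b)*G = (((9 - 2)*(-8 - 6))*(-69))*(-1/24) = ((7*(-14))*(-69))*(-1/24) = -98*(-69)*(-1/24) = 6762*(-1/24) = -1127/4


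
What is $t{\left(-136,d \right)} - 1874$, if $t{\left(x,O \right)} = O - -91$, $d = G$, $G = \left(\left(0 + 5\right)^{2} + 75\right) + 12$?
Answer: $-1671$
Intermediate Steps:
$G = 112$ ($G = \left(5^{2} + 75\right) + 12 = \left(25 + 75\right) + 12 = 100 + 12 = 112$)
$d = 112$
$t{\left(x,O \right)} = 91 + O$ ($t{\left(x,O \right)} = O + 91 = 91 + O$)
$t{\left(-136,d \right)} - 1874 = \left(91 + 112\right) - 1874 = 203 - 1874 = -1671$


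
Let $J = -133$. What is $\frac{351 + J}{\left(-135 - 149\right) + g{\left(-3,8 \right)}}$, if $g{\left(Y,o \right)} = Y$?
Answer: $- \frac{218}{287} \approx -0.75958$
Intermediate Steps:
$\frac{351 + J}{\left(-135 - 149\right) + g{\left(-3,8 \right)}} = \frac{351 - 133}{\left(-135 - 149\right) - 3} = \frac{218}{-284 - 3} = \frac{218}{-287} = 218 \left(- \frac{1}{287}\right) = - \frac{218}{287}$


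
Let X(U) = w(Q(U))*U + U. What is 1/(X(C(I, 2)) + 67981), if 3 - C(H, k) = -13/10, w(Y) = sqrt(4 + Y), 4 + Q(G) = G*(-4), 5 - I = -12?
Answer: 33992650/2311000667059 - 430*I*sqrt(430)/2311000667059 ≈ 1.4709e-5 - 3.8584e-9*I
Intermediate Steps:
I = 17 (I = 5 - 1*(-12) = 5 + 12 = 17)
Q(G) = -4 - 4*G (Q(G) = -4 + G*(-4) = -4 - 4*G)
C(H, k) = 43/10 (C(H, k) = 3 - (-13)/10 = 3 - 1*(-13/10) = 3 + 13/10 = 43/10)
X(U) = U + 2*U*sqrt(-U) (X(U) = sqrt(4 + (-4 - 4*U))*U + U = sqrt(-4*U)*U + U = (2*sqrt(-U))*U + U = 2*U*sqrt(-U) + U = U + 2*U*sqrt(-U))
1/(X(C(I, 2)) + 67981) = 1/(43*(1 + 2*sqrt(-1*43/10))/10 + 67981) = 1/(43*(1 + 2*sqrt(-43/10))/10 + 67981) = 1/(43*(1 + 2*(I*sqrt(430)/10))/10 + 67981) = 1/(43*(1 + I*sqrt(430)/5)/10 + 67981) = 1/((43/10 + 43*I*sqrt(430)/50) + 67981) = 1/(679853/10 + 43*I*sqrt(430)/50)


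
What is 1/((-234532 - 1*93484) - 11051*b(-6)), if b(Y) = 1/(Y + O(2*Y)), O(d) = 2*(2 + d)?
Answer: -26/8517365 ≈ -3.0526e-6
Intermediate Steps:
O(d) = 4 + 2*d
b(Y) = 1/(4 + 5*Y) (b(Y) = 1/(Y + (4 + 2*(2*Y))) = 1/(Y + (4 + 4*Y)) = 1/(4 + 5*Y))
1/((-234532 - 1*93484) - 11051*b(-6)) = 1/((-234532 - 1*93484) - 11051/(4 + 5*(-6))) = 1/((-234532 - 93484) - 11051/(4 - 30)) = 1/(-328016 - 11051/(-26)) = 1/(-328016 - 11051*(-1/26)) = 1/(-328016 + 11051/26) = 1/(-8517365/26) = -26/8517365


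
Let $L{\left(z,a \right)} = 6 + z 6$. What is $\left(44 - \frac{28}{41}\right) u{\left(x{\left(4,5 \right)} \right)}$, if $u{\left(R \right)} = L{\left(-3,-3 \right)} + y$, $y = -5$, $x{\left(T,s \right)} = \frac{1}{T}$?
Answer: $- \frac{30192}{41} \approx -736.39$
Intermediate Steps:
$L{\left(z,a \right)} = 6 + 6 z$
$u{\left(R \right)} = -17$ ($u{\left(R \right)} = \left(6 + 6 \left(-3\right)\right) - 5 = \left(6 - 18\right) - 5 = -12 - 5 = -17$)
$\left(44 - \frac{28}{41}\right) u{\left(x{\left(4,5 \right)} \right)} = \left(44 - \frac{28}{41}\right) \left(-17\right) = \frac{1776}{41} \left(-17\right) = - \frac{30192}{41}$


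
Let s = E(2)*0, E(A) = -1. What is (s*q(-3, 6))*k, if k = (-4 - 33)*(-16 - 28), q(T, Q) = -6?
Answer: 0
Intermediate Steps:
k = 1628 (k = -37*(-44) = 1628)
s = 0 (s = -1*0 = 0)
(s*q(-3, 6))*k = (0*(-6))*1628 = 0*1628 = 0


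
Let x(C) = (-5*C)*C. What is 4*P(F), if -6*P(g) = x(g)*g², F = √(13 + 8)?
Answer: 1470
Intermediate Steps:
x(C) = -5*C²
F = √21 ≈ 4.5826
P(g) = 5*g⁴/6 (P(g) = -(-5*g²)*g²/6 = -(-5)*g⁴/6 = 5*g⁴/6)
4*P(F) = 4*(5*(√21)⁴/6) = 4*((⅚)*441) = 4*(735/2) = 1470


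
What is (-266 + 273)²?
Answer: 49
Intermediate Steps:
(-266 + 273)² = 7² = 49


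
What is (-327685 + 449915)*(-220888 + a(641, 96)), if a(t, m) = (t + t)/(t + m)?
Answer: -19898209658020/737 ≈ -2.6999e+10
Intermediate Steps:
a(t, m) = 2*t/(m + t) (a(t, m) = (2*t)/(m + t) = 2*t/(m + t))
(-327685 + 449915)*(-220888 + a(641, 96)) = (-327685 + 449915)*(-220888 + 2*641/(96 + 641)) = 122230*(-220888 + 2*641/737) = 122230*(-220888 + 2*641*(1/737)) = 122230*(-220888 + 1282/737) = 122230*(-162793174/737) = -19898209658020/737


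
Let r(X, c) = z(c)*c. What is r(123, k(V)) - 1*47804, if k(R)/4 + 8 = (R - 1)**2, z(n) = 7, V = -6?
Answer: -46656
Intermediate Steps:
k(R) = -32 + 4*(-1 + R)**2 (k(R) = -32 + 4*(R - 1)**2 = -32 + 4*(-1 + R)**2)
r(X, c) = 7*c
r(123, k(V)) - 1*47804 = 7*(-32 + 4*(-1 - 6)**2) - 1*47804 = 7*(-32 + 4*(-7)**2) - 47804 = 7*(-32 + 4*49) - 47804 = 7*(-32 + 196) - 47804 = 7*164 - 47804 = 1148 - 47804 = -46656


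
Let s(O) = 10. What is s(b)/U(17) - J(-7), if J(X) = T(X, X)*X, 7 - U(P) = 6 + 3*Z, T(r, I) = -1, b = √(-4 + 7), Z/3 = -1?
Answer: -6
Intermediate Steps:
Z = -3 (Z = 3*(-1) = -3)
b = √3 ≈ 1.7320
U(P) = 10 (U(P) = 7 - (6 + 3*(-3)) = 7 - (6 - 9) = 7 - 1*(-3) = 7 + 3 = 10)
J(X) = -X
s(b)/U(17) - J(-7) = 10/10 - (-1)*(-7) = 10*(⅒) - 1*7 = 1 - 7 = -6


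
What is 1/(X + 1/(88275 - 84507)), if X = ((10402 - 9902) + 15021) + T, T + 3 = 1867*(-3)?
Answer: 3768/37367257 ≈ 0.00010084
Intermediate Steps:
T = -5604 (T = -3 + 1867*(-3) = -3 - 5601 = -5604)
X = 9917 (X = ((10402 - 9902) + 15021) - 5604 = (500 + 15021) - 5604 = 15521 - 5604 = 9917)
1/(X + 1/(88275 - 84507)) = 1/(9917 + 1/(88275 - 84507)) = 1/(9917 + 1/3768) = 1/(37367257/3768) = 3768/37367257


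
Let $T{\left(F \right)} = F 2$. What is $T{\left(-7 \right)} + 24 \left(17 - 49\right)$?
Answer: $-782$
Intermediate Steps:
$T{\left(F \right)} = 2 F$
$T{\left(-7 \right)} + 24 \left(17 - 49\right) = 2 \left(-7\right) + 24 \left(17 - 49\right) = -14 + 24 \left(17 - 49\right) = -14 + 24 \left(-32\right) = -14 - 768 = -782$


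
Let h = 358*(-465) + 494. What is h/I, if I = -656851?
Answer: 165976/656851 ≈ 0.25268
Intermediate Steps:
h = -165976 (h = -166470 + 494 = -165976)
h/I = -165976/(-656851) = -165976*(-1/656851) = 165976/656851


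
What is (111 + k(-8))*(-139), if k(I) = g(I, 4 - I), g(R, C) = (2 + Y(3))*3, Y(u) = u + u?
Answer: -18765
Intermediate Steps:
Y(u) = 2*u
g(R, C) = 24 (g(R, C) = (2 + 2*3)*3 = (2 + 6)*3 = 8*3 = 24)
k(I) = 24
(111 + k(-8))*(-139) = (111 + 24)*(-139) = 135*(-139) = -18765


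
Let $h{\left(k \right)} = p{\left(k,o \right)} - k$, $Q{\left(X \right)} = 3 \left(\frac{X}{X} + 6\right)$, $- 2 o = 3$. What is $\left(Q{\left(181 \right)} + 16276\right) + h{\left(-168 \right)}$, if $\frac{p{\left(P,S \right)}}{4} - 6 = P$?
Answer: $15817$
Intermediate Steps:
$o = - \frac{3}{2}$ ($o = \left(- \frac{1}{2}\right) 3 = - \frac{3}{2} \approx -1.5$)
$p{\left(P,S \right)} = 24 + 4 P$
$Q{\left(X \right)} = 21$ ($Q{\left(X \right)} = 3 \left(1 + 6\right) = 3 \cdot 7 = 21$)
$h{\left(k \right)} = 24 + 3 k$ ($h{\left(k \right)} = \left(24 + 4 k\right) - k = 24 + 3 k$)
$\left(Q{\left(181 \right)} + 16276\right) + h{\left(-168 \right)} = \left(21 + 16276\right) + \left(24 + 3 \left(-168\right)\right) = 16297 + \left(24 - 504\right) = 16297 - 480 = 15817$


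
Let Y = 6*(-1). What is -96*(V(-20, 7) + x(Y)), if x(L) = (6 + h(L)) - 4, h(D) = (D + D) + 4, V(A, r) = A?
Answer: 2496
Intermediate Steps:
Y = -6
h(D) = 4 + 2*D (h(D) = 2*D + 4 = 4 + 2*D)
x(L) = 6 + 2*L (x(L) = (6 + (4 + 2*L)) - 4 = (10 + 2*L) - 4 = 6 + 2*L)
-96*(V(-20, 7) + x(Y)) = -96*(-20 + (6 + 2*(-6))) = -96*(-20 + (6 - 12)) = -96*(-20 - 6) = -96*(-26) = 2496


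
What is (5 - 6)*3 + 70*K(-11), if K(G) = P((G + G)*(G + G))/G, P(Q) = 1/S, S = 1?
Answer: -103/11 ≈ -9.3636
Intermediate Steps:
P(Q) = 1 (P(Q) = 1/1 = 1)
K(G) = 1/G
(5 - 6)*3 + 70*K(-11) = (5 - 6)*3 + 70/(-11) = -1*3 + 70*(-1/11) = -3 - 70/11 = -103/11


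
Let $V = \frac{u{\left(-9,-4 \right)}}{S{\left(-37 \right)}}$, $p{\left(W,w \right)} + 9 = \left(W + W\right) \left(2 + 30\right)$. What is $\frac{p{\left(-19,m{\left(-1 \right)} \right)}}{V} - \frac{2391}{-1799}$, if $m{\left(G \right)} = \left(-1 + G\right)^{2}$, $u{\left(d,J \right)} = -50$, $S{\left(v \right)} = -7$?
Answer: $- \frac{612275}{3598} \approx -170.17$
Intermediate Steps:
$p{\left(W,w \right)} = -9 + 64 W$ ($p{\left(W,w \right)} = -9 + \left(W + W\right) \left(2 + 30\right) = -9 + 2 W 32 = -9 + 64 W$)
$V = \frac{50}{7}$ ($V = - \frac{50}{-7} = \left(-50\right) \left(- \frac{1}{7}\right) = \frac{50}{7} \approx 7.1429$)
$\frac{p{\left(-19,m{\left(-1 \right)} \right)}}{V} - \frac{2391}{-1799} = \frac{-9 + 64 \left(-19\right)}{\frac{50}{7}} - \frac{2391}{-1799} = \left(-9 - 1216\right) \frac{7}{50} - - \frac{2391}{1799} = \left(-1225\right) \frac{7}{50} + \frac{2391}{1799} = - \frac{343}{2} + \frac{2391}{1799} = - \frac{612275}{3598}$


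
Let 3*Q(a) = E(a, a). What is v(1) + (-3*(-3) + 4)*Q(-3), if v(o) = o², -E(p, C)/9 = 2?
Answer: -77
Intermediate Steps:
E(p, C) = -18 (E(p, C) = -9*2 = -18)
Q(a) = -6 (Q(a) = (⅓)*(-18) = -6)
v(1) + (-3*(-3) + 4)*Q(-3) = 1² + (-3*(-3) + 4)*(-6) = 1 + (9 + 4)*(-6) = 1 + 13*(-6) = 1 - 78 = -77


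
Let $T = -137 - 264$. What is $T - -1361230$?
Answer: $1360829$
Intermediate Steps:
$T = -401$
$T - -1361230 = -401 - -1361230 = -401 + 1361230 = 1360829$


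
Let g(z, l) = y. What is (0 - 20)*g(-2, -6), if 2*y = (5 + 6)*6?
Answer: -660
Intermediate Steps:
y = 33 (y = ((5 + 6)*6)/2 = (11*6)/2 = (½)*66 = 33)
g(z, l) = 33
(0 - 20)*g(-2, -6) = (0 - 20)*33 = -20*33 = -660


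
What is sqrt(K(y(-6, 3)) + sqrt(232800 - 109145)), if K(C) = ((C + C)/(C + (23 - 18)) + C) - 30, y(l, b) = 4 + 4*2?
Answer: sqrt(-4794 + 289*sqrt(123655))/17 ≈ 18.305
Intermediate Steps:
y(l, b) = 12 (y(l, b) = 4 + 8 = 12)
K(C) = -30 + C + 2*C/(5 + C) (K(C) = ((2*C)/(C + 5) + C) - 30 = ((2*C)/(5 + C) + C) - 30 = (2*C/(5 + C) + C) - 30 = (C + 2*C/(5 + C)) - 30 = -30 + C + 2*C/(5 + C))
sqrt(K(y(-6, 3)) + sqrt(232800 - 109145)) = sqrt((-150 + 12**2 - 23*12)/(5 + 12) + sqrt(232800 - 109145)) = sqrt((-150 + 144 - 276)/17 + sqrt(123655)) = sqrt((1/17)*(-282) + sqrt(123655)) = sqrt(-282/17 + sqrt(123655))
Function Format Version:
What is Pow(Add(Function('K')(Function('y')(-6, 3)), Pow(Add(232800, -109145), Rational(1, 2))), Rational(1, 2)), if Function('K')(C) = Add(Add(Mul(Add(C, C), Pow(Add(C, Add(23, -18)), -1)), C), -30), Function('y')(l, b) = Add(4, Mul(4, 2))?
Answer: Mul(Rational(1, 17), Pow(Add(-4794, Mul(289, Pow(123655, Rational(1, 2)))), Rational(1, 2))) ≈ 18.305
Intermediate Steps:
Function('y')(l, b) = 12 (Function('y')(l, b) = Add(4, 8) = 12)
Function('K')(C) = Add(-30, C, Mul(2, C, Pow(Add(5, C), -1))) (Function('K')(C) = Add(Add(Mul(Mul(2, C), Pow(Add(C, 5), -1)), C), -30) = Add(Add(Mul(Mul(2, C), Pow(Add(5, C), -1)), C), -30) = Add(Add(Mul(2, C, Pow(Add(5, C), -1)), C), -30) = Add(Add(C, Mul(2, C, Pow(Add(5, C), -1))), -30) = Add(-30, C, Mul(2, C, Pow(Add(5, C), -1))))
Pow(Add(Function('K')(Function('y')(-6, 3)), Pow(Add(232800, -109145), Rational(1, 2))), Rational(1, 2)) = Pow(Add(Mul(Pow(Add(5, 12), -1), Add(-150, Pow(12, 2), Mul(-23, 12))), Pow(Add(232800, -109145), Rational(1, 2))), Rational(1, 2)) = Pow(Add(Mul(Pow(17, -1), Add(-150, 144, -276)), Pow(123655, Rational(1, 2))), Rational(1, 2)) = Pow(Add(Mul(Rational(1, 17), -282), Pow(123655, Rational(1, 2))), Rational(1, 2)) = Pow(Add(Rational(-282, 17), Pow(123655, Rational(1, 2))), Rational(1, 2))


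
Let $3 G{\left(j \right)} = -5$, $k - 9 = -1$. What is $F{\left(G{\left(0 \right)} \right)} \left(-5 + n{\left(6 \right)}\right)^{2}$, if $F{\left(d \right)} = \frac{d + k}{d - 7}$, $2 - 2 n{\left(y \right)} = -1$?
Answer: $- \frac{931}{104} \approx -8.9519$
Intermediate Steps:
$k = 8$ ($k = 9 - 1 = 8$)
$G{\left(j \right)} = - \frac{5}{3}$ ($G{\left(j \right)} = \frac{1}{3} \left(-5\right) = - \frac{5}{3}$)
$n{\left(y \right)} = \frac{3}{2}$ ($n{\left(y \right)} = 1 - - \frac{1}{2} = 1 + \frac{1}{2} = \frac{3}{2}$)
$F{\left(d \right)} = \frac{8 + d}{-7 + d}$ ($F{\left(d \right)} = \frac{d + 8}{d - 7} = \frac{8 + d}{-7 + d}$)
$F{\left(G{\left(0 \right)} \right)} \left(-5 + n{\left(6 \right)}\right)^{2} = \frac{8 - \frac{5}{3}}{-7 - \frac{5}{3}} \left(-5 + \frac{3}{2}\right)^{2} = \frac{1}{- \frac{26}{3}} \cdot \frac{19}{3} \left(- \frac{7}{2}\right)^{2} = \left(- \frac{3}{26}\right) \frac{19}{3} \cdot \frac{49}{4} = \left(- \frac{19}{26}\right) \frac{49}{4} = - \frac{931}{104}$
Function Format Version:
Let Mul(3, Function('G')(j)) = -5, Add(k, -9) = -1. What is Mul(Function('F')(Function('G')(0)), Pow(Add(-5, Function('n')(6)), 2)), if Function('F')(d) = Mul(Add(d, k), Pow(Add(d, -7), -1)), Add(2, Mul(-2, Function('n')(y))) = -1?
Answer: Rational(-931, 104) ≈ -8.9519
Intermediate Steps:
k = 8 (k = Add(9, -1) = 8)
Function('G')(j) = Rational(-5, 3) (Function('G')(j) = Mul(Rational(1, 3), -5) = Rational(-5, 3))
Function('n')(y) = Rational(3, 2) (Function('n')(y) = Add(1, Mul(Rational(-1, 2), -1)) = Add(1, Rational(1, 2)) = Rational(3, 2))
Function('F')(d) = Mul(Pow(Add(-7, d), -1), Add(8, d)) (Function('F')(d) = Mul(Add(d, 8), Pow(Add(d, -7), -1)) = Mul(Add(8, d), Pow(Add(-7, d), -1)) = Mul(Pow(Add(-7, d), -1), Add(8, d)))
Mul(Function('F')(Function('G')(0)), Pow(Add(-5, Function('n')(6)), 2)) = Mul(Mul(Pow(Add(-7, Rational(-5, 3)), -1), Add(8, Rational(-5, 3))), Pow(Add(-5, Rational(3, 2)), 2)) = Mul(Mul(Pow(Rational(-26, 3), -1), Rational(19, 3)), Pow(Rational(-7, 2), 2)) = Mul(Mul(Rational(-3, 26), Rational(19, 3)), Rational(49, 4)) = Mul(Rational(-19, 26), Rational(49, 4)) = Rational(-931, 104)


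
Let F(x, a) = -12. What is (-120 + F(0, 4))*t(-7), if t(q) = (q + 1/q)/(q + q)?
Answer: -3300/49 ≈ -67.347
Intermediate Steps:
t(q) = (q + 1/q)/(2*q) (t(q) = (q + 1/q)/((2*q)) = (q + 1/q)*(1/(2*q)) = (q + 1/q)/(2*q))
(-120 + F(0, 4))*t(-7) = (-120 - 12)*((1/2)*(1 + (-7)**2)/(-7)**2) = -66*(1 + 49)/49 = -66*50/49 = -132*25/49 = -3300/49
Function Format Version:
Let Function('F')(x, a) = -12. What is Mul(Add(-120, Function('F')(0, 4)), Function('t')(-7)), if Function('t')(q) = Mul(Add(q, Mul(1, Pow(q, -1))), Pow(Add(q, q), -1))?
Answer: Rational(-3300, 49) ≈ -67.347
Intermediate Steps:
Function('t')(q) = Mul(Rational(1, 2), Pow(q, -1), Add(q, Pow(q, -1))) (Function('t')(q) = Mul(Add(q, Pow(q, -1)), Pow(Mul(2, q), -1)) = Mul(Add(q, Pow(q, -1)), Mul(Rational(1, 2), Pow(q, -1))) = Mul(Rational(1, 2), Pow(q, -1), Add(q, Pow(q, -1))))
Mul(Add(-120, Function('F')(0, 4)), Function('t')(-7)) = Mul(Add(-120, -12), Mul(Rational(1, 2), Pow(-7, -2), Add(1, Pow(-7, 2)))) = Mul(-132, Mul(Rational(1, 2), Rational(1, 49), Add(1, 49))) = Mul(-132, Mul(Rational(1, 2), Rational(1, 49), 50)) = Mul(-132, Rational(25, 49)) = Rational(-3300, 49)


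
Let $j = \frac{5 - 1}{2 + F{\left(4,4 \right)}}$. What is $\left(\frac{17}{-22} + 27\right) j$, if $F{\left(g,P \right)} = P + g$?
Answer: $\frac{577}{55} \approx 10.491$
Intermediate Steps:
$j = \frac{2}{5}$ ($j = \frac{5 - 1}{2 + \left(4 + 4\right)} = \frac{4}{2 + 8} = \frac{4}{10} = 4 \cdot \frac{1}{10} = \frac{2}{5} \approx 0.4$)
$\left(\frac{17}{-22} + 27\right) j = \left(\frac{17}{-22} + 27\right) \frac{2}{5} = \left(17 \left(- \frac{1}{22}\right) + 27\right) \frac{2}{5} = \left(- \frac{17}{22} + 27\right) \frac{2}{5} = \frac{577}{22} \cdot \frac{2}{5} = \frac{577}{55}$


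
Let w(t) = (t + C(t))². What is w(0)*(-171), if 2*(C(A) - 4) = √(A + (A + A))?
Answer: -2736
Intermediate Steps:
C(A) = 4 + √3*√A/2 (C(A) = 4 + √(A + (A + A))/2 = 4 + √(A + 2*A)/2 = 4 + √(3*A)/2 = 4 + (√3*√A)/2 = 4 + √3*√A/2)
w(t) = (4 + t + √3*√t/2)² (w(t) = (t + (4 + √3*√t/2))² = (4 + t + √3*√t/2)²)
w(0)*(-171) = ((8 + 2*0 + √3*√0)²/4)*(-171) = ((8 + 0 + √3*0)²/4)*(-171) = ((8 + 0 + 0)²/4)*(-171) = ((¼)*8²)*(-171) = ((¼)*64)*(-171) = 16*(-171) = -2736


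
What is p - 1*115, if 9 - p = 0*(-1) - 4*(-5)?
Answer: -126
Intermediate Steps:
p = -11 (p = 9 - (0*(-1) - 4*(-5)) = 9 - (0 + 20) = 9 - 1*20 = 9 - 20 = -11)
p - 1*115 = -11 - 1*115 = -11 - 115 = -126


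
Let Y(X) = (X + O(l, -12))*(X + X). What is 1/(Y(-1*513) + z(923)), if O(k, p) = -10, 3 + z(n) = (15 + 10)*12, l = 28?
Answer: 1/536895 ≈ 1.8626e-6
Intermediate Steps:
z(n) = 297 (z(n) = -3 + (15 + 10)*12 = -3 + 25*12 = -3 + 300 = 297)
Y(X) = 2*X*(-10 + X) (Y(X) = (X - 10)*(X + X) = (-10 + X)*(2*X) = 2*X*(-10 + X))
1/(Y(-1*513) + z(923)) = 1/(2*(-1*513)*(-10 - 1*513) + 297) = 1/(2*(-513)*(-10 - 513) + 297) = 1/(2*(-513)*(-523) + 297) = 1/(536598 + 297) = 1/536895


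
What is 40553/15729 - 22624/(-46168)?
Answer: 2602925/848337 ≈ 3.0683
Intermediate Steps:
40553/15729 - 22624/(-46168) = 40553*(1/15729) - 22624*(-1/46168) = 379/147 + 2828/5771 = 2602925/848337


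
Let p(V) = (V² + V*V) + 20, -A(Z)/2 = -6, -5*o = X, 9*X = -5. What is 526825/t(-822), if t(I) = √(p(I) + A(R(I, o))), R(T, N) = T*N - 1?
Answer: 105365*√13514/27028 ≈ 453.18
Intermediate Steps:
X = -5/9 (X = (⅑)*(-5) = -5/9 ≈ -0.55556)
o = ⅑ (o = -⅕*(-5/9) = ⅑ ≈ 0.11111)
R(T, N) = -1 + N*T (R(T, N) = N*T - 1 = -1 + N*T)
A(Z) = 12 (A(Z) = -2*(-6) = 12)
p(V) = 20 + 2*V² (p(V) = (V² + V²) + 20 = 2*V² + 20 = 20 + 2*V²)
t(I) = √(32 + 2*I²) (t(I) = √((20 + 2*I²) + 12) = √(32 + 2*I²))
526825/t(-822) = 526825/(√(32 + 2*(-822)²)) = 526825/(√(32 + 2*675684)) = 526825/(√(32 + 1351368)) = 526825/(√1351400) = 526825/((10*√13514)) = 526825*(√13514/135140) = 105365*√13514/27028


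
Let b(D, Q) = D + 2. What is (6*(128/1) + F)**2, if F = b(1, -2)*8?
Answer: 627264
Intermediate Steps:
b(D, Q) = 2 + D
F = 24 (F = (2 + 1)*8 = 3*8 = 24)
(6*(128/1) + F)**2 = (6*(128/1) + 24)**2 = (6*(128*1) + 24)**2 = (6*128 + 24)**2 = (768 + 24)**2 = 792**2 = 627264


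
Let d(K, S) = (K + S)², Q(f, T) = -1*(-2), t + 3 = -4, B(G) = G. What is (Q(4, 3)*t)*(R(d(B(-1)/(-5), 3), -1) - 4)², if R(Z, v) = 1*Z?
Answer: -340704/625 ≈ -545.13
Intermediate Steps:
t = -7 (t = -3 - 4 = -7)
Q(f, T) = 2
R(Z, v) = Z
(Q(4, 3)*t)*(R(d(B(-1)/(-5), 3), -1) - 4)² = (2*(-7))*((-1/(-5) + 3)² - 4)² = -14*((-1*(-⅕) + 3)² - 4)² = -14*((⅕ + 3)² - 4)² = -14*((16/5)² - 4)² = -14*(256/25 - 4)² = -14*(156/25)² = -14*24336/625 = -340704/625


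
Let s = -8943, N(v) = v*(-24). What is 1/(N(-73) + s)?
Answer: -1/7191 ≈ -0.00013906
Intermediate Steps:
N(v) = -24*v
1/(N(-73) + s) = 1/(-24*(-73) - 8943) = 1/(1752 - 8943) = 1/(-7191) = -1/7191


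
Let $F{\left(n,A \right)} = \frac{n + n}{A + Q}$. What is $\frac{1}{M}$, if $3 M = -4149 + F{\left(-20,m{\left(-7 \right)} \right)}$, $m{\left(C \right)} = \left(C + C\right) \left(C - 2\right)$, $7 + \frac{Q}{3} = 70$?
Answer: $- \frac{189}{261395} \approx -0.00072304$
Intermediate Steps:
$Q = 189$ ($Q = -21 + 3 \cdot 70 = -21 + 210 = 189$)
$m{\left(C \right)} = 2 C \left(-2 + C\right)$
$F{\left(n,A \right)} = \frac{2 n}{189 + A}$ ($F{\left(n,A \right)} = \frac{n + n}{A + 189} = \frac{2 n}{189 + A}$)
$M = - \frac{261395}{189}$ ($M = \frac{-4149 + 2 \left(-20\right) \frac{1}{189 + 2 \left(-7\right) \left(-2 - 7\right)}}{3} = \frac{-4149 + 2 \left(-20\right) \frac{1}{189 + 2 \left(-7\right) \left(-9\right)}}{3} = \frac{-4149 + 2 \left(-20\right) \frac{1}{189 + 126}}{3} = \frac{-4149 + 2 \left(-20\right) \frac{1}{315}}{3} = \frac{-4149 - \frac{8}{63}}{3} = \frac{1}{3} \left(- \frac{261395}{63}\right) = - \frac{261395}{189} \approx -1383.0$)
$\frac{1}{M} = \frac{1}{- \frac{261395}{189}} = - \frac{189}{261395}$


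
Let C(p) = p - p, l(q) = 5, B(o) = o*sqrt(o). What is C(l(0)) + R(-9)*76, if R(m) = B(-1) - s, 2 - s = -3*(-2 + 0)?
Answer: 304 - 76*I ≈ 304.0 - 76.0*I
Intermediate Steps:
B(o) = o**(3/2)
s = -4 (s = 2 - (-3)*(-2 + 0) = 2 - (-3)*(-2) = 2 - 1*6 = 2 - 6 = -4)
C(p) = 0
R(m) = 4 - I (R(m) = (-1)**(3/2) - 1*(-4) = -I + 4 = 4 - I)
C(l(0)) + R(-9)*76 = 0 + (4 - I)*76 = 0 + (304 - 76*I) = 304 - 76*I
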